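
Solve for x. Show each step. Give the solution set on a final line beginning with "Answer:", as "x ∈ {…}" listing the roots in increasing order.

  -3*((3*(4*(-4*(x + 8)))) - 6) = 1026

Step 1. [-3*((3*(4*(-4*(x + 8)))) - 6) = 1026] LHS = -3·(…); ÷-3 both sides. So div: (3*(4*(-4*(x + 8)))) - 6 = -342.
Step 2. [(3*(4*(-4*(x + 8)))) - 6 = -342] 6 comes off first (add 6). So sub: 3*(4*(-4*(x + 8))) = -336.
Step 3. [3*(4*(-4*(x + 8))) = -336] 3·(inner) — divide through by 3. So div: 4*(-4*(x + 8)) = -112.
Step 4. [4*(-4*(x + 8)) = -112] divide by the outer 4. So div: -4*(x + 8) = -28.
Step 5. [-4*(x + 8) = -28] divide by the outer -4. So div: x + 8 = 7.
Step 6. [x + 8 = 7] subtract 8: x sits inside (… + 8), so sub: x = -1.

Answer: x ∈ {-1}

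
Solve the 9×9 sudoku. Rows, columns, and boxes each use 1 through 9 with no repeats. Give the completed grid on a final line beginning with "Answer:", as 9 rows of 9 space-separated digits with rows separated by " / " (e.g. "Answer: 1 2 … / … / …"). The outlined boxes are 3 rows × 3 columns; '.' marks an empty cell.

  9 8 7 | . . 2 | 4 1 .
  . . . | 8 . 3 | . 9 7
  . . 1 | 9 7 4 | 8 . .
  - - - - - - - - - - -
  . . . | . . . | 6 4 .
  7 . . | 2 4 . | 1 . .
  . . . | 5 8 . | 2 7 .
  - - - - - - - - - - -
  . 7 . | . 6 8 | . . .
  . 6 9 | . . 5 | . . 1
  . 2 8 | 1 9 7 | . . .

Step 1. [r1c9∈{3,5,6}] r1c9 is the only open cell in row 1 admitting 3 ⇒ r1c9=3.
Step 2. [r2c7∈{5}] r2c7 has the single candidate 5. So r2c7=5.
Step 3. [r5c8∈{3,5,8}] in box 6, 3 fits only at r5c8. So r5c8=3.
Step 4. [r4c1∈{1,2,3,5,8}] across col 1, 8 lands solely at r4c1 ⇒ r4c1=8.
Step 5. [r6c9∈{9}] nothing but 9 survives at r6c9, so r6c9=9.
Step 6. [r4c9∈{5}] only 5 remains possible at r4c9. So r4c9=5.
Step 7. [r7c1∈{1,3,4,5}] 1 has one home in row 7: r7c1, so r7c1=1.
Step 8. [r9c7∈{3}] r9c7 is down to just 3 ⇒ r9c7=3.
Step 9. [r2c2∈{4}] r2c2 has the single candidate 4. So r2c2=4.
Step 10. [r4c3∈{2,3}] across row 4, 2 lands solely at r4c3 ⇒ r4c3=2.
Step 11. [r2c3∈{6}] r2c3 has the single candidate 6. So r2c3=6.
Step 12. [r6c1∈{3,4,6}] 6 has one home in col 1: r6c1 ⇒ r6c1=6.
Step 13. [r6c6∈{1}] r6c6 is down to just 1. So r6c6=1.
Step 14. [r6c2∈{3}] r6c2's peers cover all but 3 ⇒ r6c2=3.
Step 15. [r7c3∈{3,4,5}] col 3 places 3 nowhere but r7c3, so r7c3=3.
Step 16. [r9c1∈{4,5}] r9c1 is the only open cell in box 7 admitting 5 ⇒ r9c1=5.
Step 17. [r9c8∈{6}] nothing but 6 survives at r9c8 ⇒ r9c8=6.
Step 18. [r3c8∈{2}] only 2 remains possible at r3c8, so r3c8=2.
Step 19. [r4c5∈{3}] only 3 remains possible at r4c5 ⇒ r4c5=3.
Step 20. [r7c4∈{4}] nothing but 4 survives at r7c4. So r7c4=4.
Step 21. [r4c6∈{9}] nothing but 9 survives at r4c6. So r4c6=9.
Step 22. [r5c2∈{5,9}] across row 5, 9 lands solely at r5c2. So r5c2=9.
Step 23. [r4c4∈{7}] nothing but 7 survives at r4c4, so r4c4=7.
Step 24. [r1c4∈{6}] r1c4's peers cover all but 6 ⇒ r1c4=6.
Step 25. [r8c7∈{7}] r8c7 is down to just 7, so r8c7=7.
Step 26. [r4c2∈{1}] r4c2 has the single candidate 1 ⇒ r4c2=1.
Step 27. [r3c2∈{5}] r3c2 is down to just 5 ⇒ r3c2=5.
Step 28. [r3c1∈{3}] r3c1's peers cover all but 3 ⇒ r3c1=3.
Step 29. [r6c3∈{4}] r6c3 has the single candidate 4, so r6c3=4.
Step 30. [r2c5∈{1}] only 1 remains possible at r2c5 ⇒ r2c5=1.
Step 31. [r7c7∈{9}] r7c7's peers cover all but 9 ⇒ r7c7=9.
Step 32. [r9c9∈{4}] r9c9 is down to just 4, so r9c9=4.
Step 33. [r8c8∈{8}] r8c8 has the single candidate 8 ⇒ r8c8=8.
Step 34. [r2c1∈{2}] only 2 remains possible at r2c1. So r2c1=2.
Step 35. [r5c3∈{5}] only 5 remains possible at r5c3, so r5c3=5.
Step 36. [r8c5∈{2}] nothing but 2 survives at r8c5 ⇒ r8c5=2.
Step 37. [r5c9∈{8}] nothing but 8 survives at r5c9, so r5c9=8.
Step 38. [r5c6∈{6}] r5c6 is down to just 6, so r5c6=6.
Step 39. [r3c9∈{6}] r3c9 is down to just 6, so r3c9=6.
Step 40. [r7c9∈{2}] only 2 remains possible at r7c9 ⇒ r7c9=2.
Step 41. [r8c1∈{4}] nothing but 4 survives at r8c1 ⇒ r8c1=4.
Step 42. [r8c4∈{3}] r8c4 is down to just 3. So r8c4=3.
Step 43. [r1c5∈{5}] r1c5 has the single candidate 5. So r1c5=5.
Step 44. [r7c8∈{5}] only 5 remains possible at r7c8, so r7c8=5.

Answer: 9 8 7 6 5 2 4 1 3 / 2 4 6 8 1 3 5 9 7 / 3 5 1 9 7 4 8 2 6 / 8 1 2 7 3 9 6 4 5 / 7 9 5 2 4 6 1 3 8 / 6 3 4 5 8 1 2 7 9 / 1 7 3 4 6 8 9 5 2 / 4 6 9 3 2 5 7 8 1 / 5 2 8 1 9 7 3 6 4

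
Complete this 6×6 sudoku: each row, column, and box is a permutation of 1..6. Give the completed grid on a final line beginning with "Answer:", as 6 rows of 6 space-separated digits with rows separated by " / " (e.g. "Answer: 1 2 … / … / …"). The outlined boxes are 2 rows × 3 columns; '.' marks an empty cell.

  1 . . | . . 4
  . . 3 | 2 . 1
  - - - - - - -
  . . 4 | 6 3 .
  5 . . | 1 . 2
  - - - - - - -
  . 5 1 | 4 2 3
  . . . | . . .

Step 1. [r6c6∈{5,6}] col 6 places 6 nowhere but r6c6, so r6c6=6.
Step 2. [r1c3∈{2,5,6}] col 3 places 5 nowhere but r1c3. So r1c3=5.
Step 3. [r6c1∈{2,3,4}] col 1 places 3 nowhere but r6c1. So r6c1=3.
Step 4. [r1c2∈{2,6}] 2 has one home in row 1: r1c2 ⇒ r1c2=2.
Step 5. [r2c5∈{5,6}] 5 has one home in row 2: r2c5, so r2c5=5.
Step 6. [r2c1∈{4,6}] 4 has one home in col 1: r2c1, so r2c1=4.
Step 7. [r4c2∈{3,6}] 3 has one home in row 4: r4c2. So r4c2=3.
Step 8. [r6c2∈{4}] r6c2 is down to just 4 ⇒ r6c2=4.
Step 9. [r4c5∈{4}] nothing but 4 survives at r4c5 ⇒ r4c5=4.
Step 10. [r6c4∈{5}] r6c4 is down to just 5, so r6c4=5.
Step 11. [r6c3∈{2}] r6c3's peers cover all but 2 ⇒ r6c3=2.
Step 12. [r5c1∈{6}] nothing but 6 survives at r5c1. So r5c1=6.
Step 13. [r2c2∈{6}] r2c2 has the single candidate 6. So r2c2=6.
Step 14. [r1c5∈{6}] r1c5's peers cover all but 6 ⇒ r1c5=6.
Step 15. [r3c1∈{2}] nothing but 2 survives at r3c1, so r3c1=2.
Step 16. [r1c4∈{3}] r1c4's peers cover all but 3, so r1c4=3.
Step 17. [r3c6∈{5}] nothing but 5 survives at r3c6, so r3c6=5.
Step 18. [r3c2∈{1}] r3c2's peers cover all but 1. So r3c2=1.
Step 19. [r6c5∈{1}] r6c5's peers cover all but 1. So r6c5=1.
Step 20. [r4c3∈{6}] r4c3 has the single candidate 6. So r4c3=6.

Answer: 1 2 5 3 6 4 / 4 6 3 2 5 1 / 2 1 4 6 3 5 / 5 3 6 1 4 2 / 6 5 1 4 2 3 / 3 4 2 5 1 6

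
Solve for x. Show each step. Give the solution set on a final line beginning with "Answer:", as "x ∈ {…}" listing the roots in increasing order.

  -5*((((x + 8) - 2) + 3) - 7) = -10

Step 1. [-5*((((x + 8) - 2) + 3) - 7) = -10] -5 out front; divide by -5. So div: (((x + 8) - 2) + 3) - 7 = 2.
Step 2. [(((x + 8) - 2) + 3) - 7 = 2] peel the -7: add 7 from each side, so sub: ((x + 8) - 2) + 3 = 9.
Step 3. [((x + 8) - 2) + 3 = 9] subtract 3: x sits inside (… + 3), so sub: (x + 8) - 2 = 6.
Step 4. [(x + 8) - 2 = 6] add 2: x sits inside (… - 2). So sub: x + 8 = 8.
Step 5. [x + 8 = 8] the outer +8 inverts by subtracting 8, so sub: x = 0.

Answer: x ∈ {0}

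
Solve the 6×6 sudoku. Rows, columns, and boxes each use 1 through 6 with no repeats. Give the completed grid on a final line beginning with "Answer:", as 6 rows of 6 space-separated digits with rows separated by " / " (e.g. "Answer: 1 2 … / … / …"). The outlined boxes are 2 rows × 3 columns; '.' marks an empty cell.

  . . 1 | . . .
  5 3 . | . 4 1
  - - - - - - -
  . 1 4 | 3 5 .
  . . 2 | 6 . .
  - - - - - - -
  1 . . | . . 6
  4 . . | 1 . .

Step 1. [r1c1∈{2,6}] col 1 places 2 nowhere but r1c1, so r1c1=2.
Step 2. [r5c4∈{2,4,5}] row 5 places 4 nowhere but r5c4 ⇒ r5c4=4.
Step 3. [r6c6∈{2,3,5}] in box 6, 5 fits only at r6c6. So r6c6=5.
Step 4. [r2c3∈{6}] r2c3 has the single candidate 6 ⇒ r2c3=6.
Step 5. [r5c3∈{3,5}] in col 3, 5 fits only at r5c3. So r5c3=5.
Step 6. [r5c5∈{2,3}] in row 5, 3 fits only at r5c5 ⇒ r5c5=3.
Step 7. [r5c2∈{2}] r5c2 has the single candidate 2. So r5c2=2.
Step 8. [r3c6∈{2}] r3c6 has the single candidate 2. So r3c6=2.
Step 9. [r6c3∈{3}] r6c3 has the single candidate 3, so r6c3=3.
Step 10. [r2c4∈{2}] r2c4 is down to just 2 ⇒ r2c4=2.
Step 11. [r1c6∈{3}] r1c6 is down to just 3 ⇒ r1c6=3.
Step 12. [r1c4∈{5}] nothing but 5 survives at r1c4 ⇒ r1c4=5.
Step 13. [r6c2∈{6}] nothing but 6 survives at r6c2 ⇒ r6c2=6.
Step 14. [r4c5∈{1}] only 1 remains possible at r4c5 ⇒ r4c5=1.
Step 15. [r4c6∈{4}] r4c6 is down to just 4 ⇒ r4c6=4.
Step 16. [r1c2∈{4}] only 4 remains possible at r1c2 ⇒ r1c2=4.
Step 17. [r6c5∈{2}] only 2 remains possible at r6c5, so r6c5=2.
Step 18. [r4c1∈{3}] only 3 remains possible at r4c1. So r4c1=3.
Step 19. [r4c2∈{5}] r4c2's peers cover all but 5, so r4c2=5.
Step 20. [r3c1∈{6}] r3c1 has the single candidate 6. So r3c1=6.
Step 21. [r1c5∈{6}] nothing but 6 survives at r1c5. So r1c5=6.

Answer: 2 4 1 5 6 3 / 5 3 6 2 4 1 / 6 1 4 3 5 2 / 3 5 2 6 1 4 / 1 2 5 4 3 6 / 4 6 3 1 2 5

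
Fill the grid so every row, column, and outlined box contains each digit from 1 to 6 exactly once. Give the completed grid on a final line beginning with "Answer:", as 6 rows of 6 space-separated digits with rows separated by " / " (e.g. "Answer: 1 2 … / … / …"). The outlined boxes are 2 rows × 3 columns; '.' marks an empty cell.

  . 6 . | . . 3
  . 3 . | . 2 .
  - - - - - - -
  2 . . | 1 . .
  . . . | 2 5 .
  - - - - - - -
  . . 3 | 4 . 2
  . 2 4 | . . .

Step 1. [r1c4∈{5}] r1c4's peers cover all but 5, so r1c4=5.
Step 2. [r6c6∈{1,5,6}] r6c6 is the only open cell in col 6 admitting 5 ⇒ r6c6=5.
Step 3. [r2c6∈{1,4,6}] in col 6, 1 fits only at r2c6 ⇒ r2c6=1.
Step 4. [r2c1∈{4,5}] row 2 places 4 nowhere but r2c1. So r2c1=4.
Step 5. [r1c1∈{1}] only 1 remains possible at r1c1. So r1c1=1.
Step 6. [r6c1∈{6}] r6c1's peers cover all but 6. So r6c1=6.
Step 7. [r3c5∈{3,4,6}] r3c5 is the only open cell in row 3 admitting 3 ⇒ r3c5=3.
Step 8. [r5c2∈{1,5}] box 5 places 1 nowhere but r5c2. So r5c2=1.
Step 9. [r3c2∈{4,5}] r3c2 is the only open cell in col 2 admitting 5 ⇒ r3c2=5.
Step 10. [r3c3∈{6}] r3c3 is down to just 6. So r3c3=6.
Step 11. [r4c6∈{4,6}] 6 has one home in row 4: r4c6, so r4c6=6.
Step 12. [r4c3∈{1}] nothing but 1 survives at r4c3. So r4c3=1.
Step 13. [r1c3∈{2}] only 2 remains possible at r1c3. So r1c3=2.
Step 14. [r4c2∈{4}] only 4 remains possible at r4c2 ⇒ r4c2=4.
Step 15. [r6c4∈{3}] only 3 remains possible at r6c4, so r6c4=3.
Step 16. [r2c4∈{6}] nothing but 6 survives at r2c4, so r2c4=6.
Step 17. [r5c5∈{6}] nothing but 6 survives at r5c5, so r5c5=6.
Step 18. [r3c6∈{4}] r3c6's peers cover all but 4, so r3c6=4.
Step 19. [r4c1∈{3}] r4c1 has the single candidate 3. So r4c1=3.
Step 20. [r6c5∈{1}] nothing but 1 survives at r6c5. So r6c5=1.
Step 21. [r5c1∈{5}] only 5 remains possible at r5c1 ⇒ r5c1=5.
Step 22. [r1c5∈{4}] r1c5's peers cover all but 4. So r1c5=4.
Step 23. [r2c3∈{5}] r2c3 has the single candidate 5. So r2c3=5.

Answer: 1 6 2 5 4 3 / 4 3 5 6 2 1 / 2 5 6 1 3 4 / 3 4 1 2 5 6 / 5 1 3 4 6 2 / 6 2 4 3 1 5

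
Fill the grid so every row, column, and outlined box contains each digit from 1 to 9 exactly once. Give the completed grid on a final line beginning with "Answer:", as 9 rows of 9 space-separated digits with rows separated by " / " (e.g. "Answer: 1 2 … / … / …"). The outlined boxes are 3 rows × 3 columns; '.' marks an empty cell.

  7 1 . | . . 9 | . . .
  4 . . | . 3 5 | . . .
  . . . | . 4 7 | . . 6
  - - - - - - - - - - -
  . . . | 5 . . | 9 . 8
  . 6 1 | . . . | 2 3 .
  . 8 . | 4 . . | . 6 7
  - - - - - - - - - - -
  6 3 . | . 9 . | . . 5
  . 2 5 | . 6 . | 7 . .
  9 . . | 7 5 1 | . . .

Step 1. [r9c2∈{4}] r9c2 is down to just 4 ⇒ r9c2=4.
Step 2. [r9c3∈{8}] r9c3 has the single candidate 8. So r9c3=8.
Step 3. [r3c1∈{2,3,5,8}] across col 1, 8 lands solely at r3c1. So r3c1=8.
Step 4. [r9c8∈{2}] r9c8 is down to just 2 ⇒ r9c8=2.
Step 5. [r2c2∈{9}] r2c2's peers cover all but 9 ⇒ r2c2=9.
Step 6. [r8c9∈{1,3,4,9}] 9 has one home in col 9: r8c9, so r8c9=9.
Step 7. [r2c9∈{1,2}] in col 9, 1 fits only at r2c9 ⇒ r2c9=1.
Step 8. [r1c9∈{2,3,4}] col 9 places 2 nowhere but r1c9 ⇒ r1c9=2.
Step 9. [r1c5∈{8}] nothing but 8 survives at r1c5 ⇒ r1c5=8.
Step 10. [r6c7∈{1,5}] r6c7 is the only open cell in box 6 admitting 5 ⇒ r6c7=5.
Step 11. [r7c7∈{1,4,8}] r7c7 is the only open cell in col 7 admitting 1 ⇒ r7c7=1.
Step 12. [r4c3∈{2,3,4,7}] col 3 places 4 nowhere but r4c3. So r4c3=4.
Step 13. [r3c7∈{3}] nothing but 3 survives at r3c7. So r3c7=3.
Step 14. [r5c6∈{8}] nothing but 8 survives at r5c6 ⇒ r5c6=8.
Step 15. [r3c3∈{2}] r3c3 has the single candidate 2, so r3c3=2.
Step 16. [r1c4∈{6}] r1c4's peers cover all but 6 ⇒ r1c4=6.
Step 17. [r6c5∈{1,2}] 1 has one home in row 6: r6c5, so r6c5=1.
Step 18. [r4c5∈{2,7}] r4c5 is the only open cell in col 5 admitting 2, so r4c5=2.
Step 19. [r6c6∈{3}] r6c6 is down to just 3 ⇒ r6c6=3.
Step 20. [r8c6∈{4}] r8c6 is down to just 4. So r8c6=4.
Step 21. [r8c8∈{8}] r8c8 has the single candidate 8. So r8c8=8.
Step 22. [r1c8∈{4,5}] row 1 places 5 nowhere but r1c8, so r1c8=5.
Step 23. [r7c4∈{2,8}] across row 7, 8 lands solely at r7c4. So r7c4=8.
Step 24. [r2c8∈{7}] r2c8 has the single candidate 7, so r2c8=7.
Step 25. [r4c1∈{3}] r4c1 is down to just 3, so r4c1=3.
Step 26. [r5c4∈{9}] only 9 remains possible at r5c4, so r5c4=9.
Step 27. [r2c3∈{6}] r2c3 has the single candidate 6. So r2c3=6.
Step 28. [r9c9∈{3}] r9c9 has the single candidate 3 ⇒ r9c9=3.
Step 29. [r1c3∈{3}] r1c3 has the single candidate 3 ⇒ r1c3=3.
Step 30. [r2c7∈{8}] only 8 remains possible at r2c7, so r2c7=8.
Step 31. [r5c1∈{5}] r5c1's peers cover all but 5, so r5c1=5.
Step 32. [r3c8∈{9}] r3c8's peers cover all but 9. So r3c8=9.
Step 33. [r7c8∈{4}] r7c8 is down to just 4, so r7c8=4.
Step 34. [r3c2∈{5}] nothing but 5 survives at r3c2 ⇒ r3c2=5.
Step 35. [r4c2∈{7}] nothing but 7 survives at r4c2. So r4c2=7.
Step 36. [r7c6∈{2}] only 2 remains possible at r7c6, so r7c6=2.
Step 37. [r1c7∈{4}] r1c7 is down to just 4. So r1c7=4.
Step 38. [r6c3∈{9}] r6c3 has the single candidate 9. So r6c3=9.
Step 39. [r7c3∈{7}] r7c3 has the single candidate 7. So r7c3=7.
Step 40. [r8c1∈{1}] r8c1 has the single candidate 1, so r8c1=1.
Step 41. [r2c4∈{2}] r2c4 has the single candidate 2 ⇒ r2c4=2.
Step 42. [r9c7∈{6}] r9c7 has the single candidate 6, so r9c7=6.
Step 43. [r6c1∈{2}] nothing but 2 survives at r6c1. So r6c1=2.
Step 44. [r4c8∈{1}] r4c8 is down to just 1 ⇒ r4c8=1.
Step 45. [r8c4∈{3}] r8c4's peers cover all but 3 ⇒ r8c4=3.
Step 46. [r4c6∈{6}] nothing but 6 survives at r4c6. So r4c6=6.
Step 47. [r5c5∈{7}] only 7 remains possible at r5c5 ⇒ r5c5=7.
Step 48. [r3c4∈{1}] nothing but 1 survives at r3c4. So r3c4=1.
Step 49. [r5c9∈{4}] r5c9's peers cover all but 4, so r5c9=4.

Answer: 7 1 3 6 8 9 4 5 2 / 4 9 6 2 3 5 8 7 1 / 8 5 2 1 4 7 3 9 6 / 3 7 4 5 2 6 9 1 8 / 5 6 1 9 7 8 2 3 4 / 2 8 9 4 1 3 5 6 7 / 6 3 7 8 9 2 1 4 5 / 1 2 5 3 6 4 7 8 9 / 9 4 8 7 5 1 6 2 3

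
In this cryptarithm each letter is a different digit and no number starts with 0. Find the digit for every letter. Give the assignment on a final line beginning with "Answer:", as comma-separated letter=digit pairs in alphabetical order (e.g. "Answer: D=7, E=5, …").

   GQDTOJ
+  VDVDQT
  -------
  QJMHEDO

Step 1. [col 1: J + T ≡ O (mod 10)] column 1 (J + T ≡ O (mod 10), carry-in 0) doesn't pin O yet; pick O=0 and continue. So O=0.
Step 2. [Q] Q is the leading digit of a 7-digit sum of two 6-digit numbers; the final carry is exactly 1 ⇒ Q=1.
Step 3. [col 1: J + T ≡ O (mod 10)] J=4 is one option consistent with column 1 (J + T ≡ O (mod 10), carry-in 0) — take it ⇒ J=4.
Step 4. [col 1: J + T ≡ O (mod 10)] column 1: given J=4, O=0, carry-in 0, and digits 0,1,4 already taken and all letters distinct, J+T≡O (mod 10) forces T=6 ⇒ T=6.
Step 5. [col 2: O + Q ≡ D (mod 10)] from column 2 (O=0, Q=1, carry-in 1, digits 0,1,4,6 already taken and all letters distinct): D must equal 2 ⇒ D=2.
Step 6. [col 3: T + D ≡ E (mod 10)] column 3 reads T+D+carry(0)=E with T=6, D=2; with digits 0,1,2,4,6 already taken and all letters distinct, the only value for E is 8. So E=8.
Step 7. [col 4: D + V ≡ H (mod 10)] no forcing yet in column 4 (carry-in 0); H=7 is free and consistent — try it ⇒ H=7.
Step 8. [col 4: D + V ≡ H (mod 10)] column 4 reads D+V+carry(0)=H with D=2, H=7; with digits 0,1,2,4,6,7,8 already taken and all letters distinct, the only value for V is 5. So V=5.
Step 9. [col 5: Q + D ≡ M (mod 10)] in column 5 we have Q+D≡M with carry-in 0; given Q=1, D=2 and digits 0,1,2,4,5,6,7,8 already taken and all letters distinct, that pins M to 3. So M=3.
Step 10. [col 6: G + V ≡ J (mod 10)] column 6 reads G+V+carry(0)=J with V=5, J=4; with digits 0,1,2,3,4,5,6,7,8 already taken and all letters distinct, the only value for G is 9, so G=9.

Answer: D=2, E=8, G=9, H=7, J=4, M=3, O=0, Q=1, T=6, V=5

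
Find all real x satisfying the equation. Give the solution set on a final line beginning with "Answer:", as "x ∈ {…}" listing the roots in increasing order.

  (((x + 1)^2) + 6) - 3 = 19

Step 1. [(((x + 1)^2) + 6) - 3 = 19] 3 comes off first (add 3). So sub: ((x + 1)^2) + 6 = 22.
Step 2. [((x + 1)^2) + 6 = 22] subtract 6: x sits inside (… + 6), so sub: (x + 1)^2 = 16.
Step 3. [(x + 1)^2 = 16] √ both sides: 16 ≥ 0 gives two branches. So sqrt: x + 1 = 4 or -4.
Step 4. [x + 1 = 4 or -4] subtract 1: x sits inside (… + 1). So sub: x = 3 or -5.

Answer: x ∈ {-5, 3}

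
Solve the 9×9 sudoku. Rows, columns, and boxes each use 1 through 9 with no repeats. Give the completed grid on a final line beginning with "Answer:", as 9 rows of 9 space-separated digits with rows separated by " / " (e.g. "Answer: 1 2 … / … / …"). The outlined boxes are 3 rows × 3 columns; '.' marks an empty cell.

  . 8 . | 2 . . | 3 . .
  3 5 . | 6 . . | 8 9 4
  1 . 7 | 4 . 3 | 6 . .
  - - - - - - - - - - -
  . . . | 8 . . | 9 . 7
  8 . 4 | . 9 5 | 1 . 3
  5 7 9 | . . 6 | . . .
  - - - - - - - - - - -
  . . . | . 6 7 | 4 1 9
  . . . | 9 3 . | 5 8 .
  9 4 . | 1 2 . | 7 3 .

Step 1. [r4c6∈{1,2,4}] col 6 places 2 nowhere but r4c6, so r4c6=2.
Step 2. [r8c9∈{2,6}] r8c9 is the only open cell in box 9 admitting 2. So r8c9=2.
Step 3. [r4c1∈{6}] r4c1's peers cover all but 6 ⇒ r4c1=6.
Step 4. [r3c9∈{5}] only 5 remains possible at r3c9 ⇒ r3c9=5.
Step 5. [r7c3∈{2,3,5,8}] row 7 places 8 nowhere but r7c3. So r7c3=8.
Step 6. [r6c5∈{1,4}] across row 6, 1 lands solely at r6c5, so r6c5=1.
Step 7. [r5c2∈{2}] r5c2's peers cover all but 2 ⇒ r5c2=2.
Step 8. [r8c2∈{1,6}] 6 has one home in col 2: r8c2 ⇒ r8c2=6.
Step 9. [r6c8∈{2,4}] row 6 places 4 nowhere but r6c8 ⇒ r6c8=4.
Step 10. [r4c3∈{1,3}] in col 3, 3 fits only at r4c3, so r4c3=3.
Step 11. [r1c9∈{1}] r1c9 is down to just 1, so r1c9=1.
Step 12. [r1c5∈{5,7}] 5 has one home in row 1: r1c5. So r1c5=5.
Step 13. [r1c3∈{6}] nothing but 6 survives at r1c3. So r1c3=6.
Step 14. [r5c8∈{6}] r5c8's peers cover all but 6 ⇒ r5c8=6.
Step 15. [r4c8∈{5}] nothing but 5 survives at r4c8 ⇒ r4c8=5.
Step 16. [r4c2∈{1}] r4c2's peers cover all but 1. So r4c2=1.
Step 17. [r3c8∈{2}] nothing but 2 survives at r3c8, so r3c8=2.
Step 18. [r7c1∈{2}] r7c1's peers cover all but 2. So r7c1=2.
Step 19. [r2c5∈{7}] r2c5's peers cover all but 7. So r2c5=7.
Step 20. [r8c1∈{7}] only 7 remains possible at r8c1, so r8c1=7.
Step 21. [r9c3∈{5}] r9c3 is down to just 5 ⇒ r9c3=5.
Step 22. [r6c4∈{3}] r6c4 has the single candidate 3 ⇒ r6c4=3.
Step 23. [r4c5∈{4}] only 4 remains possible at r4c5. So r4c5=4.
Step 24. [r8c6∈{4}] nothing but 4 survives at r8c6. So r8c6=4.
Step 25. [r2c6∈{1}] r2c6's peers cover all but 1 ⇒ r2c6=1.
Step 26. [r6c7∈{2}] only 2 remains possible at r6c7. So r6c7=2.
Step 27. [r1c8∈{7}] r1c8 is down to just 7 ⇒ r1c8=7.
Step 28. [r8c3∈{1}] nothing but 1 survives at r8c3, so r8c3=1.
Step 29. [r3c2∈{9}] r3c2's peers cover all but 9 ⇒ r3c2=9.
Step 30. [r3c5∈{8}] r3c5's peers cover all but 8. So r3c5=8.
Step 31. [r6c9∈{8}] r6c9's peers cover all but 8. So r6c9=8.
Step 32. [r5c4∈{7}] r5c4 has the single candidate 7, so r5c4=7.
Step 33. [r9c6∈{8}] only 8 remains possible at r9c6 ⇒ r9c6=8.
Step 34. [r1c6∈{9}] r1c6 is down to just 9 ⇒ r1c6=9.
Step 35. [r1c1∈{4}] r1c1 is down to just 4. So r1c1=4.
Step 36. [r7c4∈{5}] r7c4 has the single candidate 5 ⇒ r7c4=5.
Step 37. [r2c3∈{2}] r2c3 has the single candidate 2, so r2c3=2.
Step 38. [r7c2∈{3}] only 3 remains possible at r7c2, so r7c2=3.
Step 39. [r9c9∈{6}] r9c9 is down to just 6 ⇒ r9c9=6.

Answer: 4 8 6 2 5 9 3 7 1 / 3 5 2 6 7 1 8 9 4 / 1 9 7 4 8 3 6 2 5 / 6 1 3 8 4 2 9 5 7 / 8 2 4 7 9 5 1 6 3 / 5 7 9 3 1 6 2 4 8 / 2 3 8 5 6 7 4 1 9 / 7 6 1 9 3 4 5 8 2 / 9 4 5 1 2 8 7 3 6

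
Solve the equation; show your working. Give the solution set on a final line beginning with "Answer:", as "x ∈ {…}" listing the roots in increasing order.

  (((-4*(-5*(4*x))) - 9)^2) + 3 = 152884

Step 1. [(((-4*(-5*(4*x))) - 9)^2) + 3 = 152884] peel the +3: subtract 3 from each side. So sub: ((-4*(-5*(4*x))) - 9)^2 = 152881.
Step 2. [((-4*(-5*(4*x))) - 9)^2 = 152881] LHS squared, RHS 152881 ≥ 0: apply √ (±) ⇒ sqrt: (-4*(-5*(4*x))) - 9 = 391 or -391.
Step 3. [(-4*(-5*(4*x))) - 9 = 391 or -391] the outer -9 inverts by adding 9. So sub: -4*(-5*(4*x)) = 400 or -382.
Step 4. [-4*(-5*(4*x)) = 400 or -382] leading coefficient -4: divide by -4, so div: -5*(4*x) = -100 or 191/2.
Step 5. [-5*(4*x) = -100 or 191/2] leading coefficient -5: divide by -5, so div: 4*x = 20 or -191/10.
Step 6. [4*x = 20 or -191/10] leading coefficient 4: divide by 4, so div: x = 5 or -191/40.

Answer: x ∈ {-191/40, 5}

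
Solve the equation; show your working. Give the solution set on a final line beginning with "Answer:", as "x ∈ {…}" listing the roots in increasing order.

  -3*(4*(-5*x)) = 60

Step 1. [-3*(4*(-5*x)) = 60] leading coefficient -3: divide by -3, so div: 4*(-5*x) = -20.
Step 2. [4*(-5*x) = -20] LHS = 4·(…); ÷4 both sides. So div: -5*x = -5.
Step 3. [-5*x = -5] -5·(inner) — divide through by -5. So div: x = 1.

Answer: x ∈ {1}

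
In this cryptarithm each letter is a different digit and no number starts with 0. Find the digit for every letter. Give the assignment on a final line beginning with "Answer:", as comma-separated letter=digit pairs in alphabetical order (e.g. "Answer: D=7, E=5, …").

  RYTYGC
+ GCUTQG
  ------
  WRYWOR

Step 1. [col 1: C + G ≡ R (mod 10)] R=7 is one option consistent with column 1 (C + G ≡ R (mod 10), carry-in 0) — take it, so R=7.
Step 2. [col 1: C + G ≡ R (mod 10)] G=2 is one option consistent with column 1 (C + G ≡ R (mod 10), carry-in 0) — take it ⇒ G=2.
Step 3. [col 1: C + G ≡ R (mod 10)] column 1: given G=2, R=7, carry-in 0, and digits 2,7 already taken and all letters distinct, C+G≡R (mod 10) forces C=5. So C=5.
Step 4. [col 2: G + Q ≡ O (mod 10)] column 2 (G + Q ≡ O (mod 10), carry-in 0) doesn't pin Q yet; pick Q=4 and continue, so Q=4.
Step 5. [col 2: G + Q ≡ O (mod 10)] from column 2 (G=2, Q=4, carry-in 0, digits 2,4,5,7 already taken and all letters distinct): O must equal 6, so O=6.
Step 6. [col 3: Y + T ≡ W (mod 10)] several values work for W in column 3 (Y + T ≡ W (mod 10), carry-in 0); try W=9, so W=9.
Step 7. [col 3: Y + T ≡ W (mod 10)] column 3 (Y + T ≡ W (mod 10), carry-in 0) doesn't pin T yet; pick T=8 and continue ⇒ T=8.
Step 8. [col 3: Y + T ≡ W (mod 10)] from column 3 (T=8, W=9, carry-in 0, digits 2,4,5,6,7,8,9 already taken and all letters distinct): Y must equal 1, so Y=1.
Step 9. [col 4: T + U ≡ Y (mod 10)] column 4: given T=8, Y=1, carry-in 0, and digits 1,2,4,5,6,7,8,9 already taken and all letters distinct, T+U≡Y (mod 10) forces U=3. So U=3.

Answer: C=5, G=2, O=6, Q=4, R=7, T=8, U=3, W=9, Y=1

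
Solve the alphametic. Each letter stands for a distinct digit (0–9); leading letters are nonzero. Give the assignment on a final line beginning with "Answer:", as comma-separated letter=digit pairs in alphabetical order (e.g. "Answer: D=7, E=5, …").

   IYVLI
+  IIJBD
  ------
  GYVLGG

Step 1. [col 1: I + D ≡ G (mod 10)] column 1 (I + D ≡ G (mod 10), carry-in 0) doesn't pin G yet; pick G=1 and continue ⇒ G=1.
Step 2. [col 1: I + D ≡ G (mod 10)] D=3 is one option consistent with column 1 (I + D ≡ G (mod 10), carry-in 0) — take it, so D=3.
Step 3. [col 1: I + D ≡ G (mod 10)] column 1: given D=3, G=1, carry-in 0, and digits 1,3 already taken and all letters distinct, I+D≡G (mod 10) forces I=8 ⇒ I=8.
Step 4. [col 2: L + B ≡ G (mod 10)] column 2 (L + B ≡ G (mod 10), carry-in 1) doesn't pin L yet; pick L=6 and continue, so L=6.
Step 5. [col 2: L + B ≡ G (mod 10)] in column 2 we have L+B≡G with carry-in 1; given L=6, G=1 and digits 1,3,6,8 already taken and all letters distinct, that pins B to 4 ⇒ B=4.
Step 6. [col 3: V + J ≡ L (mod 10)] several values work for J in column 3 (V + J ≡ L (mod 10), carry-in 1); try J=0. So J=0.
Step 7. [col 3: V + J ≡ L (mod 10)] column 3: given J=0, L=6, carry-in 1, and digits 0,1,3,4,6,8 already taken and all letters distinct, V+J≡L (mod 10) forces V=5, so V=5.
Step 8. [col 4: Y + I ≡ V (mod 10)] column 4 reads Y+I+carry(0)=V with I=8, V=5; with digits 0,1,3,4,5,6,8 already taken and all letters distinct, the only value for Y is 7. So Y=7.

Answer: B=4, D=3, G=1, I=8, J=0, L=6, V=5, Y=7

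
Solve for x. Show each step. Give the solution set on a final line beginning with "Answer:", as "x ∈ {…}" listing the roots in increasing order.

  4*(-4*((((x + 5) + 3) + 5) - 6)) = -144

Step 1. [4*(-4*((((x + 5) + 3) + 5) - 6)) = -144] LHS = 4·(…); ÷4 both sides. So div: -4*((((x + 5) + 3) + 5) - 6) = -36.
Step 2. [-4*((((x + 5) + 3) + 5) - 6) = -36] LHS = -4·(…); ÷-4 both sides, so div: (((x + 5) + 3) + 5) - 6 = 9.
Step 3. [(((x + 5) + 3) + 5) - 6 = 9] 6 comes off first (add 6). So sub: ((x + 5) + 3) + 5 = 15.
Step 4. [((x + 5) + 3) + 5 = 15] peel the +5: subtract 5 from each side ⇒ sub: (x + 5) + 3 = 10.
Step 5. [(x + 5) + 3 = 10] subtract 3: x sits inside (… + 3). So sub: x + 5 = 7.
Step 6. [x + 5 = 7] subtract 5: x sits inside (… + 5). So sub: x = 2.

Answer: x ∈ {2}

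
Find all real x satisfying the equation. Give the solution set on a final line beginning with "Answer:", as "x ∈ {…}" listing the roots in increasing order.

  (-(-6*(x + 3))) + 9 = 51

Step 1. [(-(-6*(x + 3))) + 9 = 51] peel the +9: subtract 9 from each side. So sub: -(-6*(x + 3)) = 42.
Step 2. [-(-6*(x + 3)) = 42] flip signs both sides ⇒ neg: -6*(x + 3) = -42.
Step 3. [-6*(x + 3) = -42] leading coefficient -6: divide by -6, so div: x + 3 = 7.
Step 4. [x + 3 = 7] +3 is outermost — subtract 3 both sides. So sub: x = 4.

Answer: x ∈ {4}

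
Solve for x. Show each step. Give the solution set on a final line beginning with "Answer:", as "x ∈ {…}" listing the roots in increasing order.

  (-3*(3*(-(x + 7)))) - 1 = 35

Step 1. [(-3*(3*(-(x + 7)))) - 1 = 35] 1 comes off first (add 1) ⇒ sub: -3*(3*(-(x + 7))) = 36.
Step 2. [-3*(3*(-(x + 7))) = 36] LHS = -3·(…); ÷-3 both sides. So div: 3*(-(x + 7)) = -12.
Step 3. [3*(-(x + 7)) = -12] divide by the outer 3 ⇒ div: -(x + 7) = -4.
Step 4. [-(x + 7) = -4] LHS negated; negate both sides. So neg: x + 7 = 4.
Step 5. [x + 7 = 4] peel the +7: subtract 7 from each side ⇒ sub: x = -3.

Answer: x ∈ {-3}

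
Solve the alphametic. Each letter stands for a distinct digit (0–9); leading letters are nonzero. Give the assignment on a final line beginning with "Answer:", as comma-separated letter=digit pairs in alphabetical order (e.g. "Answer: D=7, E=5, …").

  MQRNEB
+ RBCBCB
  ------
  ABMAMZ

Step 1. [col 1: B + B ≡ Z (mod 10)] B=5 is one option consistent with column 1 (B + B ≡ Z (mod 10), carry-in 0) — take it. So B=5.
Step 2. [col 1: B + B ≡ Z (mod 10)] column 1: given B=5, carry-in 0, and digits 5 already taken and all letters distinct, B+B≡Z (mod 10) forces Z=0. So Z=0.
Step 3. [col 2: E + C ≡ M (mod 10)] several values work for M in column 2 (E + C ≡ M (mod 10), carry-in 1); try M=2 ⇒ M=2.
Step 4. [col 2: E + C ≡ M (mod 10)] C=8 is one option consistent with column 2 (E + C ≡ M (mod 10), carry-in 1) — take it. So C=8.
Step 5. [col 2: E + C ≡ M (mod 10)] column 2 reads E+C+carry(1)=M with C=8, M=2; with digits 0,2,5,8 already taken and all letters distinct, the only value for E is 3 ⇒ E=3.
Step 6. [col 3: N + B ≡ A (mod 10)] in column 3 we have N+B≡A with carry-in 1; given B=5 and digits 0,2,3,5,8 already taken and all letters distinct, that pins A to 7, so A=7.
Step 7. [col 3: N + B ≡ A (mod 10)] column 3: given B=5, A=7, carry-in 1, and digits 0,2,3,5,7,8 already taken and all letters distinct, N+B≡A (mod 10) forces N=1, so N=1.
Step 8. [col 4: R + C ≡ M (mod 10)] from column 4 (C=8, M=2, carry-in 0, digits 0,1,2,3,5,7,8 already taken and all letters distinct): R must equal 4, so R=4.
Step 9. [col 5: Q + B ≡ B (mod 10)] in column 5 we have Q+B≡B with carry-in 1; given B=5 and digits 0,1,2,3,4,5,7,8 already taken and all letters distinct, that pins Q to 9 ⇒ Q=9.

Answer: A=7, B=5, C=8, E=3, M=2, N=1, Q=9, R=4, Z=0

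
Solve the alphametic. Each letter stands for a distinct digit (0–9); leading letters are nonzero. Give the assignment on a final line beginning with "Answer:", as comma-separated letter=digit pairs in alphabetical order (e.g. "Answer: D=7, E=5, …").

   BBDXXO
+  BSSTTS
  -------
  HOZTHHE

Step 1. [col 1: O + S ≡ E (mod 10)] no forcing yet in column 1 (carry-in 0); O=7 is free and consistent — try it, so O=7.
Step 2. [col 1: O + S ≡ E (mod 10)] E=2 is one option consistent with column 1 (O + S ≡ E (mod 10), carry-in 0) — take it ⇒ E=2.
Step 3. [col 1: O + S ≡ E (mod 10)] in column 1 we have O+S≡E with carry-in 0; given O=7, E=2 and digits 2,7 already taken and all letters distinct, that pins S to 5 ⇒ S=5.
Step 4. [col 2: X + T ≡ H (mod 10)] X=4 is one option consistent with column 2 (X + T ≡ H (mod 10), carry-in 1) — take it, so X=4.
Step 5. [col 2: X + T ≡ H (mod 10)] several values work for T in column 2 (X + T ≡ H (mod 10), carry-in 1); try T=6. So T=6.
Step 6. [col 2: X + T ≡ H (mod 10)] in column 2 we have X+T≡H with carry-in 1; given X=4, T=6 and digits 2,4,5,6,7 already taken and all letters distinct, that pins H to 1, so H=1.
Step 7. [col 4: D + S ≡ T (mod 10)] column 4: given S=5, T=6, carry-in 1, and digits 1,2,4,5,6,7 already taken and all letters distinct, D+S≡T (mod 10) forces D=0 ⇒ D=0.
Step 8. [col 5: B + S ≡ Z (mod 10)] B=8 is one option consistent with column 5 (B + S ≡ Z (mod 10), carry-in 0) — take it, so B=8.
Step 9. [col 5: B + S ≡ Z (mod 10)] in column 5 we have B+S≡Z with carry-in 0; given B=8, S=5 and digits 0,1,2,4,5,6,7,8 already taken and all letters distinct, that pins Z to 3, so Z=3.

Answer: B=8, D=0, E=2, H=1, O=7, S=5, T=6, X=4, Z=3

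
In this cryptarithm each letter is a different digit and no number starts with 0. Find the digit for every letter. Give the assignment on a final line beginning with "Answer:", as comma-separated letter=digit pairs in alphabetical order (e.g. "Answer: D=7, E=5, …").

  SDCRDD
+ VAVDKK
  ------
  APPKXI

Step 1. [col 1: D + K ≡ I (mod 10)] several values work for I in column 1 (D + K ≡ I (mod 10), carry-in 0); try I=0. So I=0.
Step 2. [col 1: D + K ≡ I (mod 10)] several values work for D in column 1 (D + K ≡ I (mod 10), carry-in 0); try D=2 ⇒ D=2.
Step 3. [col 1: D + K ≡ I (mod 10)] from column 1 (D=2, I=0, carry-in 0, digits 0,2 already taken and all letters distinct): K must equal 8. So K=8.
Step 4. [col 2: D + K ≡ X (mod 10)] column 2: given D=2, K=8, carry-in 1, and digits 0,2,8 already taken and all letters distinct, D+K≡X (mod 10) forces X=1, so X=1.
Step 5. [col 3: R + D ≡ K (mod 10)] column 3 reads R+D+carry(1)=K with D=2, K=8; with digits 0,1,2,8 already taken and all letters distinct, the only value for R is 5, so R=5.
Step 6. [col 4: C + V ≡ P (mod 10)] several values work for C in column 4 (C + V ≡ P (mod 10), carry-in 0); try C=6, so C=6.
Step 7. [col 4: C + V ≡ P (mod 10)] no forcing yet in column 4 (carry-in 0); P=9 is free and consistent — try it, so P=9.
Step 8. [col 4: C + V ≡ P (mod 10)] in column 4 we have C+V≡P with carry-in 0; given C=6, P=9 and digits 0,1,2,5,6,8,9 already taken and all letters distinct, that pins V to 3, so V=3.
Step 9. [col 5: D + A ≡ P (mod 10)] from column 5 (D=2, P=9, carry-in 0, digits 0,1,2,3,5,6,8,9 already taken and all letters distinct): A must equal 7, so A=7.
Step 10. [col 6: S + V ≡ A (mod 10)] column 6 reads S+V+carry(0)=A with V=3, A=7; with digits 0,1,2,3,5,6,7,8,9 already taken and all letters distinct, the only value for S is 4, so S=4.

Answer: A=7, C=6, D=2, I=0, K=8, P=9, R=5, S=4, V=3, X=1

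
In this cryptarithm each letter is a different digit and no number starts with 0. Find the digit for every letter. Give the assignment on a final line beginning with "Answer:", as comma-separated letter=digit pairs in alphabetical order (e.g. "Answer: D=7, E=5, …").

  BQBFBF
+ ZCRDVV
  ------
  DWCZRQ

Step 1. [col 1: F + V ≡ Q (mod 10)] F=8 is one option consistent with column 1 (F + V ≡ Q (mod 10), carry-in 0) — take it, so F=8.
Step 2. [col 1: F + V ≡ Q (mod 10)] no forcing yet in column 1 (carry-in 0); V=5 is free and consistent — try it, so V=5.
Step 3. [col 1: F + V ≡ Q (mod 10)] column 1 reads F+V+carry(0)=Q with F=8, V=5; with digits 5,8 already taken and all letters distinct, the only value for Q is 3, so Q=3.
Step 4. [col 2: B + V ≡ R (mod 10)] column 2 (B + V ≡ R (mod 10), carry-in 1) doesn't pin B yet; pick B=1 and continue, so B=1.
Step 5. [col 2: B + V ≡ R (mod 10)] in column 2 we have B+V≡R with carry-in 1; given B=1, V=5 and digits 1,3,5,8 already taken and all letters distinct, that pins R to 7 ⇒ R=7.
Step 6. [col 3: F + D ≡ Z (mod 10)] column 3 (F + D ≡ Z (mod 10), carry-in 0) doesn't pin Z yet; pick Z=4 and continue, so Z=4.
Step 7. [col 3: F + D ≡ Z (mod 10)] from column 3 (F=8, Z=4, carry-in 0, digits 1,3,4,5,7,8 already taken and all letters distinct): D must equal 6 ⇒ D=6.
Step 8. [col 4: B + R ≡ C (mod 10)] from column 4 (B=1, R=7, carry-in 1, digits 1,3,4,5,6,7,8 already taken and all letters distinct): C must equal 9. So C=9.
Step 9. [col 5: Q + C ≡ W (mod 10)] column 5: given Q=3, C=9, carry-in 0, and digits 1,3,4,5,6,7,8,9 already taken and all letters distinct, Q+C≡W (mod 10) forces W=2. So W=2.

Answer: B=1, C=9, D=6, F=8, Q=3, R=7, V=5, W=2, Z=4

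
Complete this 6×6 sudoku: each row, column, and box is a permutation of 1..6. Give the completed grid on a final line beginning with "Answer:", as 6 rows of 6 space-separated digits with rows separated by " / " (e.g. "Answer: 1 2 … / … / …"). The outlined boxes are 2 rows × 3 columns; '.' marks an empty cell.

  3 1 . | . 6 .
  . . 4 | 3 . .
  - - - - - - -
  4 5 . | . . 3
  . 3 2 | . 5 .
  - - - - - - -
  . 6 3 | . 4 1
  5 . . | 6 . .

Step 1. [r6c6∈{2}] r6c6 is down to just 2, so r6c6=2.
Step 2. [r1c4∈{2,4,5}] 2 has one home in row 1: r1c4 ⇒ r1c4=2.
Step 3. [r4c1∈{1,6}] col 1 places 1 nowhere but r4c1 ⇒ r4c1=1.
Step 4. [r1c6∈{4,5}] r1c6 is the only open cell in row 1 admitting 4 ⇒ r1c6=4.
Step 5. [r2c1∈{2,6}] in row 2, 6 fits only at r2c1 ⇒ r2c1=6.
Step 6. [r3c4∈{1}] r3c4's peers cover all but 1 ⇒ r3c4=1.
Step 7. [r6c2∈{4}] r6c2's peers cover all but 4 ⇒ r6c2=4.
Step 8. [r1c3∈{5}] r1c3's peers cover all but 5 ⇒ r1c3=5.
Step 9. [r2c2∈{2}] r2c2's peers cover all but 2, so r2c2=2.
Step 10. [r2c6∈{5}] r2c6 has the single candidate 5, so r2c6=5.
Step 11. [r4c4∈{4}] only 4 remains possible at r4c4. So r4c4=4.
Step 12. [r2c5∈{1}] r2c5 is down to just 1. So r2c5=1.
Step 13. [r5c1∈{2}] only 2 remains possible at r5c1, so r5c1=2.
Step 14. [r5c4∈{5}] r5c4's peers cover all but 5. So r5c4=5.
Step 15. [r3c5∈{2}] r3c5's peers cover all but 2, so r3c5=2.
Step 16. [r4c6∈{6}] r4c6's peers cover all but 6, so r4c6=6.
Step 17. [r3c3∈{6}] r3c3's peers cover all but 6, so r3c3=6.
Step 18. [r6c3∈{1}] r6c3's peers cover all but 1 ⇒ r6c3=1.
Step 19. [r6c5∈{3}] r6c5's peers cover all but 3 ⇒ r6c5=3.

Answer: 3 1 5 2 6 4 / 6 2 4 3 1 5 / 4 5 6 1 2 3 / 1 3 2 4 5 6 / 2 6 3 5 4 1 / 5 4 1 6 3 2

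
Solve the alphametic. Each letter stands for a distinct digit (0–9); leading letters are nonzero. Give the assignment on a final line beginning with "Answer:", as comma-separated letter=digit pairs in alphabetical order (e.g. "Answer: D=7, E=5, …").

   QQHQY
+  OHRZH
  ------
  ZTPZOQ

Step 1. [Z] Z is the leading digit of a 6-digit sum of two 5-digit numbers; the final carry is exactly 1, so Z=1.
Step 2. [col 1: Y + H ≡ Q (mod 10)] no forcing yet in column 1 (carry-in 0); H=2 is free and consistent — try it ⇒ H=2.
Step 3. [col 1: Y + H ≡ Q (mod 10)] no forcing yet in column 1 (carry-in 0); Y=5 is free and consistent — try it. So Y=5.
Step 4. [col 1: Y + H ≡ Q (mod 10)] from column 1 (Y=5, H=2, carry-in 0, digits 1,2,5 already taken and all letters distinct): Q must equal 7 ⇒ Q=7.
Step 5. [col 2: Q + Z ≡ O (mod 10)] column 2: given Q=7, Z=1, carry-in 0, and digits 1,2,5,7 already taken and all letters distinct, Q+Z≡O (mod 10) forces O=8 ⇒ O=8.
Step 6. [col 3: H + R ≡ Z (mod 10)] in column 3 we have H+R≡Z with carry-in 0; given H=2, Z=1 and digits 1,2,5,7,8 already taken and all letters distinct, that pins R to 9, so R=9.
Step 7. [col 4: Q + H ≡ P (mod 10)] from column 4 (Q=7, H=2, carry-in 1, digits 1,2,5,7,8,9 already taken and all letters distinct): P must equal 0. So P=0.
Step 8. [col 5: Q + O ≡ T (mod 10)] in column 5 we have Q+O≡T with carry-in 1; given Q=7, O=8 and digits 0,1,2,5,7,8,9 already taken and all letters distinct, that pins T to 6, so T=6.

Answer: H=2, O=8, P=0, Q=7, R=9, T=6, Y=5, Z=1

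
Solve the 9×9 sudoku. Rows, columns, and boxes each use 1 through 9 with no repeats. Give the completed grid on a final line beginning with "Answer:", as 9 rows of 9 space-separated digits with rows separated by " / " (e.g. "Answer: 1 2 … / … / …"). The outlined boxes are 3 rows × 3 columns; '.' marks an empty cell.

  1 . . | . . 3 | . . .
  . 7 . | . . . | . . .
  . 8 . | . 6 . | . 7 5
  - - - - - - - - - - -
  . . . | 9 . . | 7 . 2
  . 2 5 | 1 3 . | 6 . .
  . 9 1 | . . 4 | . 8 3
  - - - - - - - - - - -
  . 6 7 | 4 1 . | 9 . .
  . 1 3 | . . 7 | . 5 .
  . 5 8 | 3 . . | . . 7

Step 1. [r3c4∈{2}] r3c4 has the single candidate 2. So r3c4=2.
Step 2. [r1c2∈{4}] r1c2 is down to just 4, so r1c2=4.
Step 3. [r2c9∈{1,4,6,8,9}] 1 has one home in col 9: r2c9 ⇒ r2c9=1.
Step 4. [r2c1∈{2,3,5,6,9}] col 1 places 5 nowhere but r2c1, so r2c1=5.
Step 5. [r2c4∈{8}] r2c4 is down to just 8 ⇒ r2c4=8.
Step 6. [r2c6∈{9}] r2c6 is down to just 9 ⇒ r2c6=9.
Step 7. [r3c7∈{3,4}] in row 3, 4 fits only at r3c7. So r3c7=4.
Step 8. [r4c3∈{4,6}] across col 3, 4 lands solely at r4c3 ⇒ r4c3=4.
Step 9. [r5c6∈{8}] only 8 remains possible at r5c6. So r5c6=8.
Step 10. [r8c5∈{2,8,9}] col 5 places 8 nowhere but r8c5, so r8c5=8.
Step 11. [r8c7∈{2}] r8c7 is down to just 2 ⇒ r8c7=2.
Step 12. [r4c5∈{5}] only 5 remains possible at r4c5, so r4c5=5.
Step 13. [r8c1∈{4,9}] in row 8, 9 fits only at r8c1 ⇒ r8c1=9.
Step 14. [r8c9∈{4,6}] r8c9 is the only open cell in row 8 admitting 4 ⇒ r8c9=4.
Step 15. [r1c9∈{6,8,9}] 6 has one home in col 9: r1c9, so r1c9=6.
Step 16. [r1c8∈{2,9}] r1c8 is the only open cell in box 3 admitting 9. So r1c8=9.
Step 17. [r4c6∈{6}] r4c6 has the single candidate 6, so r4c6=6.
Step 18. [r6c4∈{7}] nothing but 7 survives at r6c4. So r6c4=7.
Step 19. [r9c6∈{2}] r9c6 is down to just 2, so r9c6=2.
Step 20. [r2c8∈{2,3}] 2 has one home in col 8: r2c8 ⇒ r2c8=2.
Step 21. [r9c7∈{1}] only 1 remains possible at r9c7, so r9c7=1.
Step 22. [r4c2∈{3}] r4c2 has the single candidate 3 ⇒ r4c2=3.
Step 23. [r7c9∈{8}] r7c9 is down to just 8. So r7c9=8.
Step 24. [r6c5∈{2}] r6c5 has the single candidate 2, so r6c5=2.
Step 25. [r1c7∈{8}] r1c7's peers cover all but 8 ⇒ r1c7=8.
Step 26. [r1c3∈{2}] nothing but 2 survives at r1c3, so r1c3=2.
Step 27. [r2c3∈{6}] r2c3 has the single candidate 6 ⇒ r2c3=6.
Step 28. [r6c1∈{6}] r6c1's peers cover all but 6, so r6c1=6.
Step 29. [r7c6∈{5}] r7c6 has the single candidate 5, so r7c6=5.
Step 30. [r9c8∈{6}] r9c8 is down to just 6. So r9c8=6.
Step 31. [r2c7∈{3}] only 3 remains possible at r2c7. So r2c7=3.
Step 32. [r5c8∈{4}] only 4 remains possible at r5c8. So r5c8=4.
Step 33. [r9c5∈{9}] nothing but 9 survives at r9c5. So r9c5=9.
Step 34. [r4c8∈{1}] r4c8 has the single candidate 1. So r4c8=1.
Step 35. [r3c6∈{1}] r3c6 has the single candidate 1, so r3c6=1.
Step 36. [r7c8∈{3}] nothing but 3 survives at r7c8. So r7c8=3.
Step 37. [r5c1∈{7}] r5c1's peers cover all but 7. So r5c1=7.
Step 38. [r3c3∈{9}] r3c3 has the single candidate 9. So r3c3=9.
Step 39. [r6c7∈{5}] nothing but 5 survives at r6c7 ⇒ r6c7=5.
Step 40. [r7c1∈{2}] only 2 remains possible at r7c1. So r7c1=2.
Step 41. [r4c1∈{8}] r4c1 has the single candidate 8 ⇒ r4c1=8.
Step 42. [r2c5∈{4}] r2c5 is down to just 4. So r2c5=4.
Step 43. [r9c1∈{4}] r9c1's peers cover all but 4 ⇒ r9c1=4.
Step 44. [r8c4∈{6}] r8c4 is down to just 6 ⇒ r8c4=6.
Step 45. [r1c4∈{5}] r1c4's peers cover all but 5, so r1c4=5.
Step 46. [r1c5∈{7}] r1c5 is down to just 7, so r1c5=7.
Step 47. [r5c9∈{9}] only 9 remains possible at r5c9 ⇒ r5c9=9.
Step 48. [r3c1∈{3}] r3c1 is down to just 3 ⇒ r3c1=3.

Answer: 1 4 2 5 7 3 8 9 6 / 5 7 6 8 4 9 3 2 1 / 3 8 9 2 6 1 4 7 5 / 8 3 4 9 5 6 7 1 2 / 7 2 5 1 3 8 6 4 9 / 6 9 1 7 2 4 5 8 3 / 2 6 7 4 1 5 9 3 8 / 9 1 3 6 8 7 2 5 4 / 4 5 8 3 9 2 1 6 7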